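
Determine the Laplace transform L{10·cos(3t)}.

L{cos(ωt)} = s/(s² + ω²), so L{cos(3t)} = s/(s² + 9). Then L{10·cos(3t)} = 10·s/(s² + 9) = 10s/(s² + 9)

Final answer: 10s/(s² + 9)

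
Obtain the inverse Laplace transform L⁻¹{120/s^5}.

L⁻¹{n!/s^(n+1)} = t^n with n=4. So L⁻¹{24/s^5} = t^4, and L⁻¹{120/s^5} = (120/24)·t^4 = 5·t^4

Final answer: 5·t^4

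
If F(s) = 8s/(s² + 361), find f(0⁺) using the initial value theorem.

f(0⁺) = lim_{s→∞} s·8s/(s² + 361) = lim_{s→∞} 8s²/(s² + 361) = 8

Final answer: 8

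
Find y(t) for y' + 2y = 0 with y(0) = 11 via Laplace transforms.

L{y'} + 2L{y} = 0. sY - 11 + 2Y = 0. Y(s+2) = 11. Y = 11/(s+2)

Final answer: y(t) = 11e^(-2t)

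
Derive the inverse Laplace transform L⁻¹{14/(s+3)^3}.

L⁻¹{n!/(s-a)^(n+1)} = t^n·e^(at) with n=2, a=-3. So L⁻¹{2/(s+3)^3} = t^2·e^(-3t), and L⁻¹{14/(s+3)^3} = (14/2)·t^2·e^(-3t) = 7·t^2·e^(-3t)

Final answer: 7·t^2·e^(-3t)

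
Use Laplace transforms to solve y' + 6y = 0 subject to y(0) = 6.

L{y'} + 6L{y} = 0. sY - 6 + 6Y = 0. Y(s+6) = 6. Y = 6/(s+6)

Final answer: y(t) = 6e^(-6t)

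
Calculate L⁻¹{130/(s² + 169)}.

This is the form c·a/(s² + a²) with a = 13, c = 10. L⁻¹ = 10·sin(13t)

Final answer: 10·sin(13t)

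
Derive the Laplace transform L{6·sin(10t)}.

L{sin(ωt)} = ω/(s² + ω²), so L{sin(10t)} = 10/(s² + 100). Then L{6·sin(10t)} = 6·10/(s² + 100) = 60/(s² + 100)

Final answer: 60/(s² + 100)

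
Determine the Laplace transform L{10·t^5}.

L{t^n} = n!/s^(n+1), so L{t^5} = 120/s^6. Then L{10·t^5} = 10·120/s^6 = 1200/s^6

Final answer: 1200/s^6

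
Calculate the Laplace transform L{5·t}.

L{t^n} = n!/s^(n+1), so L{t} = 1/s^2. Then L{5·t} = 5·1/s^2 = 5/s^2

Final answer: 5/s^2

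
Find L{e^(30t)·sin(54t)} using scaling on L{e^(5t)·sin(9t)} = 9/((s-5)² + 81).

Scaling with a=6: L{e^(30t)·sin(54t)} = (1/6) · 9/((s/6-5)² + 81). Simplifying: 54/((s-30)² + 2916)

Final answer: 54/((s-30)² + 2916)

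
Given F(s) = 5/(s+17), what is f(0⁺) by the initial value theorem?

f(0⁺) = lim_{s→∞} s·5/(s+17) = lim_{s→∞} 5s/(s+17) = 5

Final answer: 5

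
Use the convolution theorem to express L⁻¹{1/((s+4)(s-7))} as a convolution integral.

1/((s+4)(s-7)) = (1/(s+4))·(1/(s-7)) = L{e^(-4t)}·L{e^(7t)}. So f(t) = e^(-4t)*e^(7t) = ∫₀ᵗ e^(-4τ)·e^(7(t-τ)) dτ

Final answer: ∫₀ᵗ e^(-4τ)·e^(7(t-τ)) dτ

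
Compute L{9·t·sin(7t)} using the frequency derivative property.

L{sin(7t)} = 7/(s² + 49). By L{t·f(t)} = -F'(s): -d/ds[7/(s² + 49)] = -(7)·(-2s)/(s² + 49)² = 14s/(s² + 49)². Then L{9·t·sin(7t)} = 9·14s/(s² + 49)² = 126s/(s² + 49)²

Final answer: 126s/(s² + 49)²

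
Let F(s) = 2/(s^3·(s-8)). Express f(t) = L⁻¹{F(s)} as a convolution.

2/(s^3·(s-8)) = (2/s^3)·(1/(s-8)) = L{t^2}·L{e^(8t)}. So f(t) = t^2*e^(8t) = ∫₀ᵗ τ^2·e^(8(t-τ)) dτ

Final answer: ∫₀ᵗ τ^2·e^(8(t-τ)) dτ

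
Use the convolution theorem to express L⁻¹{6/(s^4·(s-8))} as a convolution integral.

6/(s^4·(s-8)) = (6/s^4)·(1/(s-8)) = L{t^3}·L{e^(8t)}. So f(t) = t^3*e^(8t) = ∫₀ᵗ τ^3·e^(8(t-τ)) dτ

Final answer: ∫₀ᵗ τ^3·e^(8(t-τ)) dτ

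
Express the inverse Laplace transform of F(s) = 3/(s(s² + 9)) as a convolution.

3/(s(s² + 9)) = (1/s)·(3/(s² + 9)) = L{1}·L{sin(3t)}. So f(t) = 1*(sin(3t)) = ∫₀ᵗ sin(3τ) dτ

Final answer: ∫₀ᵗ sin(3τ) dτ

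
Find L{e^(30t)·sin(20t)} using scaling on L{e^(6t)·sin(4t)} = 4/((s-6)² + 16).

Scaling with a=5: L{e^(30t)·sin(20t)} = (1/5) · 4/((s/5-6)² + 16). Simplifying: 20/((s-30)² + 400)

Final answer: 20/((s-30)² + 400)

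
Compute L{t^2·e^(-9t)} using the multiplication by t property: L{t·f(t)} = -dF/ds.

Using L{t^n·e^(at)} = n!/(s-a)^(n+1), L{t^2·e^(-9t)} = 2/(s+9)^3

Final answer: 2/(s+9)^3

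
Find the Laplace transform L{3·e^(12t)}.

L{e^(at)} = 1/(s-a), so L{e^(12t)} = 1/(s-12). Then L{3·e^(12t)} = 3/(s-12)

Final answer: 3/(s-12)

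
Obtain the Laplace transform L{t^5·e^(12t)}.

L{t^n·e^(at)} = n!/(s-a)^(n+1), so L{t^5·e^(12t)} = 120/(s-12)^6

Final answer: 120/(s-12)^6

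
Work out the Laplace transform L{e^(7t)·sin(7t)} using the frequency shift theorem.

Frequency shift: L{e^(at)f(t)} = F(s-a). L{e^(7t)·sin(7t)} = 7/((s-7)² + 49)

Final answer: 7/((s-7)² + 49)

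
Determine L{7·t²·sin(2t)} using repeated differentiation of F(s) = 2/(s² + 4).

F(s) = 2/(s² + 4). F'(s) = -4s/(s² + 4)². F''(s) = -4(4 - 3s²)/(s² + 4)³ = (12s² - 16)/(s² + 4)³. So L{t²·sin(2t)} = (-1)² F''(s) = (12s² - 16)/(s² + 4)³. Then L{7·t²·sin(2t)} = 7·(12s² - 16)/(s² + 4)³ = (84s² - 112)/(s² + 4)³

Final answer: (84s² - 112)/(s² + 4)³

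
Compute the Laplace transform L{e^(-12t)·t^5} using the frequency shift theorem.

L{e^(at)·t^n} = n!/(s-a)^(n+1), so L{e^(-12t)·t^5} = 120/(s+12)^6

Final answer: 120/(s+12)^6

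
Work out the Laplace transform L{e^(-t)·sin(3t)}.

L{e^(at)·sin(ωt)} = ω/((s-a)² + ω²), so L{e^(-t)·sin(3t)} = 3/((s+1)² + 9)

Final answer: 3/((s+1)² + 9)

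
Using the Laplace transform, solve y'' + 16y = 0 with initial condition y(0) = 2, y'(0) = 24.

L{y''} + 16L{y} = 0. s²Y - 2s - 24 + 16Y = 0. Y(s² + 16) = 2s + 24. Y = (2s + 24)/(s² + 16). Inverting: y(t) = 2cos(4t) + 6sin(4t)

Final answer: y(t) = 2cos(4t) + 6sin(4t)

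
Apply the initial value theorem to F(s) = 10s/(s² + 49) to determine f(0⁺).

f(0⁺) = lim_{s→∞} s·10s/(s² + 49) = lim_{s→∞} 10s²/(s² + 49) = 10

Final answer: 10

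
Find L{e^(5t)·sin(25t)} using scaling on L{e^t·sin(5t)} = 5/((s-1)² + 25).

Scaling with a=5: L{e^(5t)·sin(25t)} = (1/5) · 5/((s/5-1)² + 25). Simplifying: 25/((s-5)² + 625)

Final answer: 25/((s-5)² + 625)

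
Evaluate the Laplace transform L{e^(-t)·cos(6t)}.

L{e^(at)·cos(ωt)} = (s-a)/((s-a)² + ω²), so L{e^(-t)·cos(6t)} = (s+1)/((s+1)² + 36)

Final answer: (s+1)/((s+1)² + 36)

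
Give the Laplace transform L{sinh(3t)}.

L{sinh(ωt)} = ω/(s² - ω²), so L{sinh(3t)} = 3/(s² - 9)

Final answer: 3/(s² - 9)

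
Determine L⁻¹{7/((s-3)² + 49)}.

Form: b/((s-a)² + b²) → e^(at)sin(bt). With a=3, b=7

Final answer: e^(3t)·sin(7t)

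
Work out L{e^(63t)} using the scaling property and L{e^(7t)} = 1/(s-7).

Using L{f(at)} = (1/a)F(s/a) with a=9 and f(t) = e^(7t): L{e^(63t)} = (1/9) · 1/((s/9)-7) = (1/9) · 9/(s-63) = 1/(s-63)

Final answer: 1/(s-63)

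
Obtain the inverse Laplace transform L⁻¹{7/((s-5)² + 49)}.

Using frequency shift, L⁻¹{7/((s-5)² + 49)} = e^(5t)·sin(7t)

Final answer: e^(5t)·sin(7t)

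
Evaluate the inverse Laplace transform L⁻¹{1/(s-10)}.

L⁻¹{1/(s-a)} = e^(at), so L⁻¹{1/(s-10)} = e^(10t)

Final answer: e^(10t)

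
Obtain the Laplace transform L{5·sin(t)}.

L{sin(ωt)} = ω/(s² + ω²), so L{sin(t)} = 1/(s² + 1). Then L{5·sin(t)} = 5·1/(s² + 1) = 5/(s² + 1)

Final answer: 5/(s² + 1)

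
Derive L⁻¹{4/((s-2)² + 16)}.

Form: b/((s-a)² + b²) → e^(at)sin(bt). With a=2, b=4

Final answer: e^(2t)·sin(4t)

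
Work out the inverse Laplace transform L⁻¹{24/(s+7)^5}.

L⁻¹{n!/(s-a)^(n+1)} = t^n·e^(at), so L⁻¹{24/(s+7)^5} = t^4·e^(-7t)

Final answer: t^4·e^(-7t)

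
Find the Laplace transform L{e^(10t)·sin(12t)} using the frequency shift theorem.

Frequency shift: L{e^(at)f(t)} = F(s-a). L{e^(10t)·sin(12t)} = 12/((s-10)² + 144)

Final answer: 12/((s-10)² + 144)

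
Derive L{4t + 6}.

L{4t + 6} = 4·L{t} + 6·L{1} = 4/s² + 6/s

Final answer: 4/s² + 6/s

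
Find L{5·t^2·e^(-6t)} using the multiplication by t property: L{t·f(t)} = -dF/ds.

Using L{t^n·e^(at)} = n!/(s-a)^(n+1), L{t^2·e^(-6t)} = 2/(s+6)^3, so L{5·t^2·e^(-6t)} = 5·2/(s+6)^3 = 10/(s+6)^3

Final answer: 10/(s+6)^3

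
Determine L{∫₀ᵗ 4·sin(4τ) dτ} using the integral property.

L{∫₀ᵗ f(τ)dτ} = F(s)/s with F(s) = 16/(s² + 16), so the result is (16/(s² + 16))/s = 16/(s(s² + 16))

Final answer: 16/(s(s² + 16))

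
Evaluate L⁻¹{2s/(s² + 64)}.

This is the form c·s/(s² + a²) with a = 8, c = 2. L⁻¹ = 2·cos(8t)

Final answer: 2·cos(8t)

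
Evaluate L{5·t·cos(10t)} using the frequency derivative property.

L{cos(10t)} = s/(s² + 100). Derivative: d/ds[s/(s² + 100)] = [(s² + 100) - s·2s]/(s² + 100)² = (100 - s²)/(s² + 100)². So L{t·cos(10t)} = -F'(s) = (s² - 100)/(s² + 100)². Then L{5·t·cos(10t)} = 5·(s² - 100)/(s² + 100)²

Final answer: 5·(s² - 100)/(s² + 100)²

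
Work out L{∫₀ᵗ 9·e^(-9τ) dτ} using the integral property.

L{∫₀ᵗ f(τ)dτ} = F(s)/s with F(s) = 9/(s+9), so L{∫₀ᵗ 9·e^(-9τ) dτ} = 9/(s(s+9))

Final answer: 9/(s(s+9))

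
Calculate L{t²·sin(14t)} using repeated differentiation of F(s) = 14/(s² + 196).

F(s) = 14/(s² + 196). F'(s) = -28s/(s² + 196)². F''(s) = -28(196 - 3s²)/(s² + 196)³ = (84s² - 5488)/(s² + 196)³. So L{t²·sin(14t)} = (-1)² F''(s) = (84s² - 5488)/(s² + 196)³

Final answer: (84s² - 5488)/(s² + 196)³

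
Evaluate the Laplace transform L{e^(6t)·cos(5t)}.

L{e^(at)·cos(ωt)} = (s-a)/((s-a)² + ω²), so L{e^(6t)·cos(5t)} = (s-6)/((s-6)² + 25)

Final answer: (s-6)/((s-6)² + 25)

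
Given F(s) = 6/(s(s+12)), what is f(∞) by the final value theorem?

f(∞) = lim_{s→0} s·6/(s(s+12)) = lim_{s→0} 6/(s+12) = 6/12 = 1/2

Final answer: 1/2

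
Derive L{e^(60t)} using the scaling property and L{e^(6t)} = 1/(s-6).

Using L{f(at)} = (1/a)F(s/a) with a=10 and f(t) = e^(6t): L{e^(60t)} = (1/10) · 1/((s/10)-6) = (1/10) · 10/(s-60) = 1/(s-60)

Final answer: 1/(s-60)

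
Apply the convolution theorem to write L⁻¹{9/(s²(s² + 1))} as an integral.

9/(s²(s² + 1)) = (1/s²)·(9/(s² + 1)) = L{t}·L{9·sin(t)}. So f(t) = t*(9·sin(t)) = ∫₀ᵗ 9τ·sin((t-τ)) dτ

Final answer: ∫₀ᵗ 9τ·sin((t-τ)) dτ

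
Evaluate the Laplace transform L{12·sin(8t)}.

L{sin(ωt)} = ω/(s² + ω²), so L{sin(8t)} = 8/(s² + 64). Then L{12·sin(8t)} = 12·8/(s² + 64) = 96/(s² + 64)

Final answer: 96/(s² + 64)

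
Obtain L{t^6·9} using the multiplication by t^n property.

L{9} = 9/s. d^1/ds^1[1/s] = -1/s². d^2/ds^2[1/s] = 2/s^3. d^3/ds^3[1/s] = -6/s^4. d^4/ds^4[1/s] = 24/s^5. d^5/ds^5[1/s] = -120/s^6. d^6/ds^6[1/s] = 720/s^7. So L{t^6} = (-1)^{6}·720/s^7 = 720/s^7. Then L{t^6·9} = 9·720/s^7 = 6480/s^7

Final answer: 6480/s^7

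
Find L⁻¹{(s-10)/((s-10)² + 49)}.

Using frequency shift: L⁻¹{(s-a)/((s-a)² + b²)} = e^(at)cos(bt). Here a=10, b=7

Final answer: e^(10t)·cos(7t)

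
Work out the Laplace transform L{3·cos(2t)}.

L{cos(ωt)} = s/(s² + ω²), so L{cos(2t)} = s/(s² + 4). Then L{3·cos(2t)} = 3·s/(s² + 4) = 3s/(s² + 4)

Final answer: 3s/(s² + 4)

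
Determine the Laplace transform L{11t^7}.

L{11t^7} = 11 · L{t^7} = 11 · 5040/s^8 = 55440/s^8

Final answer: 55440/s^8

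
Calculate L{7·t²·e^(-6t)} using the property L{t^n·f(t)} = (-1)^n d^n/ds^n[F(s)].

L{e^(-6t)} = 1/(s+6). d/ds[1/(s+6)] = -1/(s+6)². d²/ds²[1/(s+6)] = 2/(s+6)³. So L{t²·e^(-6t)} = (-1)² · 2/(s+6)³ = 2/(s+6)³. Then L{7·t²·e^(-6t)} = 7·2/(s+6)³ = 14/(s+6)³

Final answer: 14/(s+6)³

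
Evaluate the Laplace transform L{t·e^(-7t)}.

L{t^n·e^(at)} = n!/(s-a)^(n+1), so L{t·e^(-7t)} = 1/(s+7)^2

Final answer: 1/(s+7)^2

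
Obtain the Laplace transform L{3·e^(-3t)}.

L{e^(at)} = 1/(s-a), so L{e^(-3t)} = 1/(s+3). Then L{3·e^(-3t)} = 3/(s+3)

Final answer: 3/(s+3)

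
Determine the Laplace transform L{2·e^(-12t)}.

L{e^(at)} = 1/(s-a), so L{e^(-12t)} = 1/(s+12). Then L{2·e^(-12t)} = 2/(s+12)

Final answer: 2/(s+12)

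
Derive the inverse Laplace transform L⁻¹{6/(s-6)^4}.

L⁻¹{n!/(s-a)^(n+1)} = t^n·e^(at), so L⁻¹{6/(s-6)^4} = t^3·e^(6t)

Final answer: t^3·e^(6t)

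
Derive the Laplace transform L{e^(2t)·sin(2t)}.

L{e^(at)·sin(ωt)} = ω/((s-a)² + ω²), so L{e^(2t)·sin(2t)} = 2/((s-2)² + 4)

Final answer: 2/((s-2)² + 4)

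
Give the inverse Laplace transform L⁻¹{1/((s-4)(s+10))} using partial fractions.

Decompose: A/(s-4) + B/(s+10). A = 1/14, B = -1/14. f(t) = (e^(4t) - e^(-10t))/14

Final answer: (e^(4t) - e^(-10t))/14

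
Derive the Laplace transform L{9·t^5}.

L{t^n} = n!/s^(n+1), so L{t^5} = 120/s^6. Then L{9·t^5} = 9·120/s^6 = 1080/s^6

Final answer: 1080/s^6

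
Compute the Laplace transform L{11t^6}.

L{11t^6} = 11 · L{t^6} = 11 · 720/s^7 = 7920/s^7

Final answer: 7920/s^7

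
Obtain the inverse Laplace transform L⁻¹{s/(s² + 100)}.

L⁻¹{s/(s² + 100)} = cos(10t)

Final answer: cos(10t)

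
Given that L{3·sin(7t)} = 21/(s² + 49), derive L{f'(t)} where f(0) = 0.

L{f'(t)} = s·F(s) - f(0) = s·21/(s² + 49) - 0 = 21s/(s² + 49)

Final answer: 21s/(s² + 49)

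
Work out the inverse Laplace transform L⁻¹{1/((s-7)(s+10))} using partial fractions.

Decompose: A/(s-7) + B/(s+10). A = 1/17, B = -1/17. f(t) = (e^(7t) - e^(-10t))/17

Final answer: (e^(7t) - e^(-10t))/17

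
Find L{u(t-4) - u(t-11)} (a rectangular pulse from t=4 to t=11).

L{u(t-a)} = e^(-as)/s. L{u(t-4) - u(t-11)} = (e^(-4s) - e^(-11s))/s

Final answer: (e^(-4s) - e^(-11s))/s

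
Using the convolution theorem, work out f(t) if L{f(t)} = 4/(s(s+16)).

4/(s(s+16)) = (4/s)·(1/(s+16)) = L{4}·L{e^(-16t)}. By convolution, f(t) = 4*e^(-16t) = ∫₀ᵗ 4·e^(-16τ) dτ = 4·(1 - e^(-16t))/16

Final answer: 4·(1 - e^(-16t))/16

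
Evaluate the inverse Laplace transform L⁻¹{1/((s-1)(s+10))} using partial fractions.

Decompose: A/(s-1) + B/(s+10). A = 1/11, B = -1/11. f(t) = (e^t - e^(-10t))/11

Final answer: (e^t - e^(-10t))/11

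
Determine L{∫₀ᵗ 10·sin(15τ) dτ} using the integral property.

L{∫₀ᵗ f(τ)dτ} = F(s)/s with F(s) = 150/(s² + 225), so the result is (150/(s² + 225))/s = 150/(s(s² + 225))

Final answer: 150/(s(s² + 225))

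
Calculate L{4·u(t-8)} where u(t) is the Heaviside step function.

L{u(t-a)} = e^(-as)/s. Here a=8, so L{u(t-8)} = e^(-8s)/s, and L{4·u(t-8)} = 4·e^(-8s)/s

Final answer: 4·e^(-8s)/s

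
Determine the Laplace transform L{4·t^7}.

L{t^n} = n!/s^(n+1), so L{t^7} = 5040/s^8. Then L{4·t^7} = 4·5040/s^8 = 20160/s^8

Final answer: 20160/s^8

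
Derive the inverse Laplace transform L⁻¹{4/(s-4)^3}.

L⁻¹{n!/(s-a)^(n+1)} = t^n·e^(at) with n=2, a=4. So L⁻¹{2/(s-4)^3} = t^2·e^(4t), and L⁻¹{4/(s-4)^3} = (4/2)·t^2·e^(4t) = 2·t^2·e^(4t)

Final answer: 2·t^2·e^(4t)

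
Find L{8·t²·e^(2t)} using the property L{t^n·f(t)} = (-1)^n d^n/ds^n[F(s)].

L{e^(2t)} = 1/(s-2). d/ds[1/(s-2)] = -1/(s-2)². d²/ds²[1/(s-2)] = 2/(s-2)³. So L{t²·e^(2t)} = (-1)² · 2/(s-2)³ = 2/(s-2)³. Then L{8·t²·e^(2t)} = 8·2/(s-2)³ = 16/(s-2)³

Final answer: 16/(s-2)³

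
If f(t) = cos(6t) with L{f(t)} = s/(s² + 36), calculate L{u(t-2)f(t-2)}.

Time shift theorem: L{u(t-a)f(t-a)} = e^(-as)F(s). Here a=2, F(s) = s/(s² + 36), so L{u(t-2)f(t-2)} = e^(-2s)·s/(s² + 36)

Final answer: e^(-2s)·s/(s² + 36)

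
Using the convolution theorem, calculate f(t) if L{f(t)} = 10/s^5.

10/s^5 = (10/s)·(1/s^4) = L{10}·L{t^3/6}. By convolution, f(t) = 10*t^3/6 = ∫₀ᵗ 10·τ^3/6 dτ = 10·t^4/24

Final answer: 10·t^4/24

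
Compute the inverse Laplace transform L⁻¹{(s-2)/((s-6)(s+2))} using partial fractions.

Using partial fractions, f(t) = (4e^(6t) + 4e^(-2t))/8

Final answer: (4e^(6t) + 4e^(-2t))/8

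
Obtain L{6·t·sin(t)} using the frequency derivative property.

L{sin(t)} = 1/(s² + 1). By L{t·f(t)} = -F'(s): -d/ds[1/(s² + 1)] = -(1)·(-2s)/(s² + 1)² = 2s/(s² + 1)². Then L{6·t·sin(t)} = 6·2s/(s² + 1)² = 12s/(s² + 1)²

Final answer: 12s/(s² + 1)²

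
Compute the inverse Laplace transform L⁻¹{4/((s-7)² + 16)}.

Using frequency shift, L⁻¹{4/((s-7)² + 16)} = e^(7t)·sin(4t)

Final answer: e^(7t)·sin(4t)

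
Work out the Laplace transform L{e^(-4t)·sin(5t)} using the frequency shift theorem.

Frequency shift: L{e^(at)f(t)} = F(s-a). L{e^(-4t)·sin(5t)} = 5/((s+4)² + 25)

Final answer: 5/((s+4)² + 25)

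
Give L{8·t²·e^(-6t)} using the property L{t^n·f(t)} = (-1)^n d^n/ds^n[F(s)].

L{e^(-6t)} = 1/(s+6). d/ds[1/(s+6)] = -1/(s+6)². d²/ds²[1/(s+6)] = 2/(s+6)³. So L{t²·e^(-6t)} = (-1)² · 2/(s+6)³ = 2/(s+6)³. Then L{8·t²·e^(-6t)} = 8·2/(s+6)³ = 16/(s+6)³

Final answer: 16/(s+6)³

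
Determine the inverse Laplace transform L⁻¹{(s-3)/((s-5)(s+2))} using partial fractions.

Using partial fractions, f(t) = (2e^(5t) + 5e^(-2t))/7

Final answer: (2e^(5t) + 5e^(-2t))/7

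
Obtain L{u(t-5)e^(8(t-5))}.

u(t-a)f(t-a) with f(t)=e^(8t). L{e^(8t)} = 1/(s-8). By time shift: e^(-5s)/(s-8)

Final answer: e^(-5s)/(s-8)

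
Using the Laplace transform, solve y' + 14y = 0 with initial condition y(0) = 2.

L{y'} + 14L{y} = 0. sY - 2 + 14Y = 0. Y(s+14) = 2. Y = 2/(s+14)

Final answer: y(t) = 2e^(-14t)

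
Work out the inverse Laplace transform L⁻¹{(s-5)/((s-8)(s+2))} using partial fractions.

Using partial fractions, f(t) = (3e^(8t) + 7e^(-2t))/10

Final answer: (3e^(8t) + 7e^(-2t))/10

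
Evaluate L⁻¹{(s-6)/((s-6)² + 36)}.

Using frequency shift: L⁻¹{(s-a)/((s-a)² + b²)} = e^(at)cos(bt). Here a=6, b=6

Final answer: e^(6t)·cos(6t)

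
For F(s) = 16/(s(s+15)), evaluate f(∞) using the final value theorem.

f(∞) = lim_{s→0} s·16/(s(s+15)) = lim_{s→0} 16/(s+15) = 16/15 = 16/15

Final answer: 16/15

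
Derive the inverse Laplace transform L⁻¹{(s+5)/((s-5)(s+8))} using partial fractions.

Using partial fractions, f(t) = (10e^(5t) + 3e^(-8t))/13

Final answer: (10e^(5t) + 3e^(-8t))/13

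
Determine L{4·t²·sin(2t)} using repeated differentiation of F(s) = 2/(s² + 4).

F(s) = 2/(s² + 4). F'(s) = -4s/(s² + 4)². F''(s) = -4(4 - 3s²)/(s² + 4)³ = (12s² - 16)/(s² + 4)³. So L{t²·sin(2t)} = (-1)² F''(s) = (12s² - 16)/(s² + 4)³. Then L{4·t²·sin(2t)} = 4·(12s² - 16)/(s² + 4)³ = (48s² - 64)/(s² + 4)³

Final answer: (48s² - 64)/(s² + 4)³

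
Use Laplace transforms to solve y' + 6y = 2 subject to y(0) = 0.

sY + 6Y = 2/s. Y = 2/(s(s+6)). Partial fractions: Y = 1/3/s - 1/3/(s+6)

Final answer: y(t) = 1/3(1 - e^(-6t))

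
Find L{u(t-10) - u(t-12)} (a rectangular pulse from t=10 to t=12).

L{u(t-a)} = e^(-as)/s. L{u(t-10) - u(t-12)} = (e^(-10s) - e^(-12s))/s

Final answer: (e^(-10s) - e^(-12s))/s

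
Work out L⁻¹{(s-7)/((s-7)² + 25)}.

Using frequency shift: L⁻¹{(s-a)/((s-a)² + b²)} = e^(at)cos(bt). Here a=7, b=5

Final answer: e^(7t)·cos(5t)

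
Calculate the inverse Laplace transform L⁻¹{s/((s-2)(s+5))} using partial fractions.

Using partial fractions, f(t) = (2e^(2t) + 5e^(-5t))/7

Final answer: (2e^(2t) + 5e^(-5t))/7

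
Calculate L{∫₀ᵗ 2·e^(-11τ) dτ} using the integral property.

L{∫₀ᵗ f(τ)dτ} = F(s)/s with F(s) = 2/(s+11), so L{∫₀ᵗ 2·e^(-11τ) dτ} = 2/(s(s+11))

Final answer: 2/(s(s+11))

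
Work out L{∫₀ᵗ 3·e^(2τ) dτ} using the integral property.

L{∫₀ᵗ f(τ)dτ} = F(s)/s with F(s) = 3/(s-2), so L{∫₀ᵗ 3·e^(2τ) dτ} = 3/(s(s-2))

Final answer: 3/(s(s-2))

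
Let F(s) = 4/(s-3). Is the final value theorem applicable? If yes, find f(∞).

sF(s) = 4s/(s-3) has a pole at s = 3 in the right half-plane. Theorem does NOT apply (unstable system; f(t) = 4·e^(3t) grows without bound).

Final answer: Not applicable (unstable)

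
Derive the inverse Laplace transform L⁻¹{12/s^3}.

L⁻¹{n!/s^(n+1)} = t^n with n=2. So L⁻¹{2/s^3} = t^2, and L⁻¹{12/s^3} = (12/2)·t^2 = 6·t^2

Final answer: 6·t^2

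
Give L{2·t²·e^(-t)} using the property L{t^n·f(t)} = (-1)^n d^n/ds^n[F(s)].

L{e^(-t)} = 1/(s+1). d/ds[1/(s+1)] = -1/(s+1)². d²/ds²[1/(s+1)] = 2/(s+1)³. So L{t²·e^(-t)} = (-1)² · 2/(s+1)³ = 2/(s+1)³. Then L{2·t²·e^(-t)} = 2·2/(s+1)³ = 4/(s+1)³

Final answer: 4/(s+1)³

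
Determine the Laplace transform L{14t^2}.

L{14t^2} = 14 · L{t^2} = 14 · 2/s^3 = 28/s^3

Final answer: 28/s^3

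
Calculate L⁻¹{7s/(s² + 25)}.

This is the form c·s/(s² + a²) with a = 5, c = 7. L⁻¹ = 7·cos(5t)

Final answer: 7·cos(5t)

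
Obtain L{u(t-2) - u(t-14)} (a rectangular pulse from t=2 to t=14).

L{u(t-a)} = e^(-as)/s. L{u(t-2) - u(t-14)} = (e^(-2s) - e^(-14s))/s

Final answer: (e^(-2s) - e^(-14s))/s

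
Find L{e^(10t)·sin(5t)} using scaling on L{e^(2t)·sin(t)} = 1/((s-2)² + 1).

Scaling with a=5: L{e^(10t)·sin(5t)} = (1/5) · 1/((s/5-2)² + 1). Simplifying: 5/((s-10)² + 25)

Final answer: 5/((s-10)² + 25)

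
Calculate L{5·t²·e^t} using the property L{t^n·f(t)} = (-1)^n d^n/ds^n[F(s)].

L{e^t} = 1/(s-1). d/ds[1/(s-1)] = -1/(s-1)². d²/ds²[1/(s-1)] = 2/(s-1)³. So L{t²·e^t} = (-1)² · 2/(s-1)³ = 2/(s-1)³. Then L{5·t²·e^t} = 5·2/(s-1)³ = 10/(s-1)³

Final answer: 10/(s-1)³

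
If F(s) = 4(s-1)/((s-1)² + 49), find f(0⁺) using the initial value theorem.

f(0⁺) = lim_{s→∞} sF(s) = lim_{s→∞} 4s(s-1)/((s-1)² + 49) = 4

Final answer: 4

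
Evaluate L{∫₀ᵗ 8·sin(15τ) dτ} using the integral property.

L{∫₀ᵗ f(τ)dτ} = F(s)/s with F(s) = 120/(s² + 225), so the result is (120/(s² + 225))/s = 120/(s(s² + 225))

Final answer: 120/(s(s² + 225))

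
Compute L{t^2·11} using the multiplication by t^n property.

L{11} = 11/s. d^1/ds^1[1/s] = -1/s². d^2/ds^2[1/s] = 2/s^3. So L{t^2} = (-1)^{2}·2/s^3 = 2/s^3. Then L{t^2·11} = 11·2/s^3 = 22/s^3

Final answer: 22/s^3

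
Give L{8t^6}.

L{t^n} = n!/s^(n+1). So L{8t^6} = 8·6!/s^7 = 5760/s^7

Final answer: 5760/s^7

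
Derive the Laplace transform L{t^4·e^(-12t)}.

L{t^n·e^(at)} = n!/(s-a)^(n+1), so L{t^4·e^(-12t)} = 24/(s+12)^5

Final answer: 24/(s+12)^5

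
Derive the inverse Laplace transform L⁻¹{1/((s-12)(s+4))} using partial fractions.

Decompose: A/(s-12) + B/(s+4). A = 1/16, B = -1/16. f(t) = (e^(12t) - e^(-4t))/16

Final answer: (e^(12t) - e^(-4t))/16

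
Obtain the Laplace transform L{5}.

L{5} = 5 · L{1} = 5/s

Final answer: 5/s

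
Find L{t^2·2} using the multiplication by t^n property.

L{2} = 2/s. d^1/ds^1[1/s] = -1/s². d^2/ds^2[1/s] = 2/s^3. So L{t^2} = (-1)^{2}·2/s^3 = 2/s^3. Then L{t^2·2} = 2·2/s^3 = 4/s^3

Final answer: 4/s^3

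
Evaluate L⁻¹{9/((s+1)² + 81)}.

Form: b/((s-a)² + b²) → e^(at)sin(bt). With a=-1, b=9

Final answer: e^(-t)·sin(9t)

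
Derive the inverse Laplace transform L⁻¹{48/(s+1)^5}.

L⁻¹{n!/(s-a)^(n+1)} = t^n·e^(at) with n=4, a=-1. So L⁻¹{24/(s+1)^5} = t^4·e^(-t), and L⁻¹{48/(s+1)^5} = (48/24)·t^4·e^(-t) = 2·t^4·e^(-t)

Final answer: 2·t^4·e^(-t)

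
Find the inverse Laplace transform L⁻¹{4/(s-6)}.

L⁻¹{1/(s-a)} = e^(at), so L⁻¹{1/(s-6)} = e^(6t), and L⁻¹{4/(s-6)} = 4·e^(6t)

Final answer: 4·e^(6t)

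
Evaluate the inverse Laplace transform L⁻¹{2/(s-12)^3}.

L⁻¹{n!/(s-a)^(n+1)} = t^n·e^(at), so L⁻¹{2/(s-12)^3} = t^2·e^(12t)

Final answer: t^2·e^(12t)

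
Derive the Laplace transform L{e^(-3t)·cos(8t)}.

L{e^(at)·cos(ωt)} = (s-a)/((s-a)² + ω²), so L{e^(-3t)·cos(8t)} = (s+3)/((s+3)² + 64)

Final answer: (s+3)/((s+3)² + 64)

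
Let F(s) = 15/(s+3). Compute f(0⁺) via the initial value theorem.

f(0⁺) = lim_{s→∞} s·15/(s+3) = lim_{s→∞} 15s/(s+3) = 15

Final answer: 15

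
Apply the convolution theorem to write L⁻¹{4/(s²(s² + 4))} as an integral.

4/(s²(s² + 4)) = (1/s²)·(4/(s² + 4)) = L{t}·L{2·sin(2t)}. So f(t) = t*(2·sin(2t)) = ∫₀ᵗ 2τ·sin(2(t-τ)) dτ

Final answer: ∫₀ᵗ 2τ·sin(2(t-τ)) dτ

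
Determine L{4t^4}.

L{t^n} = n!/s^(n+1). So L{4t^4} = 4·4!/s^5 = 96/s^5

Final answer: 96/s^5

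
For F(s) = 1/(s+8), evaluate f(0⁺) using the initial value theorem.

f(0⁺) = lim_{s→∞} s·1/(s+8) = lim_{s→∞} s/(s+8) = 1

Final answer: 1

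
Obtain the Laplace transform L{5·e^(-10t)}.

L{e^(at)} = 1/(s-a), so L{e^(-10t)} = 1/(s+10). Then L{5·e^(-10t)} = 5/(s+10)

Final answer: 5/(s+10)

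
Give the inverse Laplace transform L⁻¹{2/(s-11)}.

L⁻¹{1/(s-a)} = e^(at), so L⁻¹{1/(s-11)} = e^(11t), and L⁻¹{2/(s-11)} = 2·e^(11t)

Final answer: 2·e^(11t)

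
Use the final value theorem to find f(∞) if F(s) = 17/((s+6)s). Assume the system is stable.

f(∞) = lim_{s→0} sF(s) = lim_{s→0} 17/(s+6) = 17/6

Final answer: 17/6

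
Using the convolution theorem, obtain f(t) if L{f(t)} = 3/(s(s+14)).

3/(s(s+14)) = (3/s)·(1/(s+14)) = L{3}·L{e^(-14t)}. By convolution, f(t) = 3*e^(-14t) = ∫₀ᵗ 3·e^(-14τ) dτ = 3·(1 - e^(-14t))/14

Final answer: 3·(1 - e^(-14t))/14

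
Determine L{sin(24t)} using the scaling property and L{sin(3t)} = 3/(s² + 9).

Using L{f(at)} = (1/a)F(s/a) with a=8: L{sin(24t)} = (1/8) · 3/((s/8)² + 9) = (1/8) · 3·64/(s² + 576) = 24/(s² + 576)

Final answer: 24/(s² + 576)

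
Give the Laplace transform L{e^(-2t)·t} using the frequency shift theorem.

L{e^(at)·t^n} = n!/(s-a)^(n+1), so L{e^(-2t)·t} = 1/(s+2)^2

Final answer: 1/(s+2)^2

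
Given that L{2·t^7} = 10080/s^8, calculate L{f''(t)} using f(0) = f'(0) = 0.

L{f''(t)} = s²F(s) - sf(0) - f'(0) = s²·10080/s^8 - 0 - 0 = 10080/s^6

Final answer: 10080/s^6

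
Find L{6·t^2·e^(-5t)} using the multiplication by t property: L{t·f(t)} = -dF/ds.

Using L{t^n·e^(at)} = n!/(s-a)^(n+1), L{t^2·e^(-5t)} = 2/(s+5)^3, so L{6·t^2·e^(-5t)} = 6·2/(s+5)^3 = 12/(s+5)^3

Final answer: 12/(s+5)^3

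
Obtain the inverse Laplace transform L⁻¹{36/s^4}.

L⁻¹{n!/s^(n+1)} = t^n with n=3. So L⁻¹{6/s^4} = t^3, and L⁻¹{36/s^4} = (36/6)·t^3 = 6·t^3

Final answer: 6·t^3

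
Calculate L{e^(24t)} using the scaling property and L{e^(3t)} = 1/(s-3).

Using L{f(at)} = (1/a)F(s/a) with a=8 and f(t) = e^(3t): L{e^(24t)} = (1/8) · 1/((s/8)-3) = (1/8) · 8/(s-24) = 1/(s-24)

Final answer: 1/(s-24)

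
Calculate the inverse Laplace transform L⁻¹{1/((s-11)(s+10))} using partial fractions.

Decompose: A/(s-11) + B/(s+10). A = 1/21, B = -1/21. f(t) = (e^(11t) - e^(-10t))/21

Final answer: (e^(11t) - e^(-10t))/21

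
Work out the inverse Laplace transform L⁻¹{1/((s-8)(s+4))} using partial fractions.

Decompose: A/(s-8) + B/(s+4). A = 1/12, B = -1/12. f(t) = (e^(8t) - e^(-4t))/12

Final answer: (e^(8t) - e^(-4t))/12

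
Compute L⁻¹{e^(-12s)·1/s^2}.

L⁻¹{1/s^2} = t. By the time shift theorem, L⁻¹{e^(-as)F(s)} = u(t-a)f(t-a) with a=12, so L⁻¹{e^(-12s)·1/s^2} = u(t-12)·(t-12)

Final answer: u(t-12)·(t-12)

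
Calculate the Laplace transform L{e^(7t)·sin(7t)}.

L{e^(at)·sin(ωt)} = ω/((s-a)² + ω²), so L{e^(7t)·sin(7t)} = 7/((s-7)² + 49)

Final answer: 7/((s-7)² + 49)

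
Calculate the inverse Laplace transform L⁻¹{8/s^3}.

L⁻¹{n!/s^(n+1)} = t^n with n=2. So L⁻¹{2/s^3} = t^2, and L⁻¹{8/s^3} = (8/2)·t^2 = 4·t^2

Final answer: 4·t^2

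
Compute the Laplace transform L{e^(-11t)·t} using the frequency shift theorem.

L{e^(at)·t^n} = n!/(s-a)^(n+1), so L{e^(-11t)·t} = 1/(s+11)^2

Final answer: 1/(s+11)^2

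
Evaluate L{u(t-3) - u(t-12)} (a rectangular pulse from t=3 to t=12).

L{u(t-a)} = e^(-as)/s. L{u(t-3) - u(t-12)} = (e^(-3s) - e^(-12s))/s

Final answer: (e^(-3s) - e^(-12s))/s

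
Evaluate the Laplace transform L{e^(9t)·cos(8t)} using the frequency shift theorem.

Frequency shift: L{e^(at)f(t)} = F(s-a). L{e^(9t)·cos(8t)} = (s-9)/((s-9)² + 64)

Final answer: (s-9)/((s-9)² + 64)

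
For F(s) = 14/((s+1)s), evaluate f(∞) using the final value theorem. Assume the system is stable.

f(∞) = lim_{s→0} sF(s) = lim_{s→0} 14/(s+1) = 14

Final answer: 14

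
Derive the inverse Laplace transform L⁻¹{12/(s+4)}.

L⁻¹{1/(s-a)} = e^(at), so L⁻¹{1/(s+4)} = e^(-4t), and L⁻¹{12/(s+4)} = 12·e^(-4t)

Final answer: 12·e^(-4t)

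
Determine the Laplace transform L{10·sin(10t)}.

L{sin(ωt)} = ω/(s² + ω²), so L{sin(10t)} = 10/(s² + 100). Then L{10·sin(10t)} = 10·10/(s² + 100) = 100/(s² + 100)

Final answer: 100/(s² + 100)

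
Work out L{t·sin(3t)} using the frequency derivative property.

L{sin(3t)} = 3/(s² + 9). By L{t·f(t)} = -F'(s): -d/ds[3/(s² + 9)] = -(3)·(-2s)/(s² + 9)² = 6s/(s² + 9)²

Final answer: 6s/(s² + 9)²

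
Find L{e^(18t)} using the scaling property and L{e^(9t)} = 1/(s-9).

Using L{f(at)} = (1/a)F(s/a) with a=2 and f(t) = e^(9t): L{e^(18t)} = (1/2) · 1/((s/2)-9) = (1/2) · 2/(s-18) = 1/(s-18)

Final answer: 1/(s-18)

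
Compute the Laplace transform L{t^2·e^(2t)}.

L{t^n·e^(at)} = n!/(s-a)^(n+1), so L{t^2·e^(2t)} = 2/(s-2)^3

Final answer: 2/(s-2)^3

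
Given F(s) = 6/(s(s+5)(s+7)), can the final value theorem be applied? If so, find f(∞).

Poles of sF(s) = 6/((s+5)(s+7)) are at s = -5 and s = -7, both in the left half-plane. Theorem applies. f(∞) = lim_{s→0} sF(s) = 6/(5·7) = 6/35

Final answer: 6/35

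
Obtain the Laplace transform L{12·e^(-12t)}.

L{e^(at)} = 1/(s-a), so L{e^(-12t)} = 1/(s+12). Then L{12·e^(-12t)} = 12/(s+12)

Final answer: 12/(s+12)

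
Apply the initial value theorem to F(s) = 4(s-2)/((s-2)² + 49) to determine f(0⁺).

f(0⁺) = lim_{s→∞} sF(s) = lim_{s→∞} 4s(s-2)/((s-2)² + 49) = 4

Final answer: 4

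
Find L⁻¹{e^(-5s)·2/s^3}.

L⁻¹{2/s^3} = t^2. By the time shift theorem, L⁻¹{e^(-as)F(s)} = u(t-a)f(t-a) with a=5, so L⁻¹{e^(-5s)·2/s^3} = u(t-5)·(t-5)^2

Final answer: u(t-5)·(t-5)^2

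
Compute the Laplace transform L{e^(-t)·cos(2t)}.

L{e^(at)·cos(ωt)} = (s-a)/((s-a)² + ω²), so L{e^(-t)·cos(2t)} = (s+1)/((s+1)² + 4)

Final answer: (s+1)/((s+1)² + 4)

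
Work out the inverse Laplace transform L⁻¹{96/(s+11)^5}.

L⁻¹{n!/(s-a)^(n+1)} = t^n·e^(at) with n=4, a=-11. So L⁻¹{24/(s+11)^5} = t^4·e^(-11t), and L⁻¹{96/(s+11)^5} = (96/24)·t^4·e^(-11t) = 4·t^4·e^(-11t)

Final answer: 4·t^4·e^(-11t)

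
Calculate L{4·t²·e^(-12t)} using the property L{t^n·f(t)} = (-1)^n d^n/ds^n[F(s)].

L{e^(-12t)} = 1/(s+12). d/ds[1/(s+12)] = -1/(s+12)². d²/ds²[1/(s+12)] = 2/(s+12)³. So L{t²·e^(-12t)} = (-1)² · 2/(s+12)³ = 2/(s+12)³. Then L{4·t²·e^(-12t)} = 4·2/(s+12)³ = 8/(s+12)³

Final answer: 8/(s+12)³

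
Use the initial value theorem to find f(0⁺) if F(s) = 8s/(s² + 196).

f(0⁺) = lim_{s→∞} s·8s/(s² + 196) = lim_{s→∞} 8s²/(s² + 196) = 8

Final answer: 8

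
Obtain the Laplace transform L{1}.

L{1} = 1 · L{1} = 1/s

Final answer: 1/s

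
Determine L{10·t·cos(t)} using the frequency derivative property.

L{cos(t)} = s/(s² + 1). Derivative: d/ds[s/(s² + 1)] = [(s² + 1) - s·2s]/(s² + 1)² = (1 - s²)/(s² + 1)². So L{t·cos(t)} = -F'(s) = (s² - 1)/(s² + 1)². Then L{10·t·cos(t)} = 10·(s² - 1)/(s² + 1)²

Final answer: 10·(s² - 1)/(s² + 1)²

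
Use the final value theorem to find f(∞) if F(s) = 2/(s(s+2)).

f(∞) = lim_{s→0} s·2/(s(s+2)) = lim_{s→0} 2/(s+2) = 2/2 = 1

Final answer: 1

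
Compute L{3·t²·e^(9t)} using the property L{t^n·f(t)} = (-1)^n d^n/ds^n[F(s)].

L{e^(9t)} = 1/(s-9). d/ds[1/(s-9)] = -1/(s-9)². d²/ds²[1/(s-9)] = 2/(s-9)³. So L{t²·e^(9t)} = (-1)² · 2/(s-9)³ = 2/(s-9)³. Then L{3·t²·e^(9t)} = 3·2/(s-9)³ = 6/(s-9)³

Final answer: 6/(s-9)³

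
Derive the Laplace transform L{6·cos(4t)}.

L{cos(ωt)} = s/(s² + ω²), so L{cos(4t)} = s/(s² + 16). Then L{6·cos(4t)} = 6·s/(s² + 16) = 6s/(s² + 16)

Final answer: 6s/(s² + 16)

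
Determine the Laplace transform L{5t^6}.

L{5t^6} = 5 · L{t^6} = 5 · 720/s^7 = 3600/s^7

Final answer: 3600/s^7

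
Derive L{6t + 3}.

L{6t + 3} = 6·L{t} + 3·L{1} = 6/s² + 3/s

Final answer: 6/s² + 3/s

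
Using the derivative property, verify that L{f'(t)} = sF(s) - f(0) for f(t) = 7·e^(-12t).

f'(t) = -84e^(-12t). Direct: L{f'(t)} = -84/(s+12). Property: s·7/(s+12) - 7 = (7s - 7(s+12))/(s+12) = -84/(s+12). ✓

Final answer: -84/(s+12)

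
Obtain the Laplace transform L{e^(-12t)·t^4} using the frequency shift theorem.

L{e^(at)·t^n} = n!/(s-a)^(n+1), so L{e^(-12t)·t^4} = 24/(s+12)^5

Final answer: 24/(s+12)^5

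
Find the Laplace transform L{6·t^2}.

L{t^n} = n!/s^(n+1), so L{t^2} = 2/s^3. Then L{6·t^2} = 6·2/s^3 = 12/s^3

Final answer: 12/s^3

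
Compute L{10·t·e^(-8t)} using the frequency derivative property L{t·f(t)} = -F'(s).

L{e^(-8t)} = 1/(s+8). By frequency derivative: L{t·e^(-8t)} = -d/ds[1/(s+8)] = -(-1)/(s+8)² = 1/(s+8)². Then L{10·t·e^(-8t)} = 10·1/(s+8)² = 10/(s+8)²

Final answer: 10/(s+8)²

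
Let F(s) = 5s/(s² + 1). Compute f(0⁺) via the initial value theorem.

f(0⁺) = lim_{s→∞} s·5s/(s² + 1) = lim_{s→∞} 5s²/(s² + 1) = 5

Final answer: 5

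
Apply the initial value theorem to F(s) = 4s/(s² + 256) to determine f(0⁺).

f(0⁺) = lim_{s→∞} s·4s/(s² + 256) = lim_{s→∞} 4s²/(s² + 256) = 4

Final answer: 4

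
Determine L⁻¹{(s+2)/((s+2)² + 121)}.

Using frequency shift: L⁻¹{(s-a)/((s-a)² + b²)} = e^(at)cos(bt). Here a=-2, b=11

Final answer: e^(-2t)·cos(11t)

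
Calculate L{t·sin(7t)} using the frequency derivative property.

L{sin(7t)} = 7/(s² + 49). By L{t·f(t)} = -F'(s): -d/ds[7/(s² + 49)] = -(7)·(-2s)/(s² + 49)² = 14s/(s² + 49)²

Final answer: 14s/(s² + 49)²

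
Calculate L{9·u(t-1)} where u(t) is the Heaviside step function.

L{u(t-a)} = e^(-as)/s. Here a=1, so L{u(t-1)} = e^(-s)/s, and L{9·u(t-1)} = 9·e^(-s)/s

Final answer: 9·e^(-s)/s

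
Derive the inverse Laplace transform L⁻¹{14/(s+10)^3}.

L⁻¹{n!/(s-a)^(n+1)} = t^n·e^(at) with n=2, a=-10. So L⁻¹{2/(s+10)^3} = t^2·e^(-10t), and L⁻¹{14/(s+10)^3} = (14/2)·t^2·e^(-10t) = 7·t^2·e^(-10t)

Final answer: 7·t^2·e^(-10t)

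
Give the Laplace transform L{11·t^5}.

L{t^n} = n!/s^(n+1), so L{t^5} = 120/s^6. Then L{11·t^5} = 11·120/s^6 = 1320/s^6

Final answer: 1320/s^6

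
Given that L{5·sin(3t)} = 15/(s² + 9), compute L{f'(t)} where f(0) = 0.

L{f'(t)} = s·F(s) - f(0) = s·15/(s² + 9) - 0 = 15s/(s² + 9)

Final answer: 15s/(s² + 9)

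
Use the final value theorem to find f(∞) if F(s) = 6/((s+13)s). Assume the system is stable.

f(∞) = lim_{s→0} sF(s) = lim_{s→0} 6/(s+13) = 6/13

Final answer: 6/13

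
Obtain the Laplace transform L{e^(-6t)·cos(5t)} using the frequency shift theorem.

Frequency shift: L{e^(at)f(t)} = F(s-a). L{e^(-6t)·cos(5t)} = (s+6)/((s+6)² + 25)

Final answer: (s+6)/((s+6)² + 25)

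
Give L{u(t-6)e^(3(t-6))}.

u(t-a)f(t-a) with f(t)=e^(3t). L{e^(3t)} = 1/(s-3). By time shift: e^(-6s)/(s-3)

Final answer: e^(-6s)/(s-3)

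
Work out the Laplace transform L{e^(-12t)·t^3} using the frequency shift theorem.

L{e^(at)·t^n} = n!/(s-a)^(n+1), so L{e^(-12t)·t^3} = 6/(s+12)^4

Final answer: 6/(s+12)^4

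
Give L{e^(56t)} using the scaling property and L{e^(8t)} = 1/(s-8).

Using L{f(at)} = (1/a)F(s/a) with a=7 and f(t) = e^(8t): L{e^(56t)} = (1/7) · 1/((s/7)-8) = (1/7) · 7/(s-56) = 1/(s-56)

Final answer: 1/(s-56)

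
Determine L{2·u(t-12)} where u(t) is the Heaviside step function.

L{u(t-a)} = e^(-as)/s. Here a=12, so L{u(t-12)} = e^(-12s)/s, and L{2·u(t-12)} = 2·e^(-12s)/s

Final answer: 2·e^(-12s)/s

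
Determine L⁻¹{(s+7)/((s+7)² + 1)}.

Using frequency shift: L⁻¹{(s-a)/((s-a)² + b²)} = e^(at)cos(bt). Here a=-7, b=1

Final answer: e^(-7t)·cos(t)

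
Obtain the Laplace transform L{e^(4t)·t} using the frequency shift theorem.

L{e^(at)·t^n} = n!/(s-a)^(n+1), so L{e^(4t)·t} = 1/(s-4)^2

Final answer: 1/(s-4)^2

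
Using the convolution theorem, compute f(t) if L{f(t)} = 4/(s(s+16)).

4/(s(s+16)) = (4/s)·(1/(s+16)) = L{4}·L{e^(-16t)}. By convolution, f(t) = 4*e^(-16t) = ∫₀ᵗ 4·e^(-16τ) dτ = 4·(1 - e^(-16t))/16

Final answer: 4·(1 - e^(-16t))/16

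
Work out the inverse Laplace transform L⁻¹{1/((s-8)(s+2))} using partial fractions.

Decompose: A/(s-8) + B/(s+2). A = 1/10, B = -1/10. f(t) = (e^(8t) - e^(-2t))/10

Final answer: (e^(8t) - e^(-2t))/10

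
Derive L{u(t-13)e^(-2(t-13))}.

u(t-a)f(t-a) with f(t)=e^(-2t). L{e^(-2t)} = 1/(s+2). By time shift: e^(-13s)/(s+2)

Final answer: e^(-13s)/(s+2)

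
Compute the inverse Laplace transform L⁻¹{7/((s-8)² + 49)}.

Using frequency shift, L⁻¹{7/((s-8)² + 49)} = e^(8t)·sin(7t)

Final answer: e^(8t)·sin(7t)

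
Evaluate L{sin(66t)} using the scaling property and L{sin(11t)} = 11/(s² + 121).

Using L{f(at)} = (1/a)F(s/a) with a=6: L{sin(66t)} = (1/6) · 11/((s/6)² + 121) = (1/6) · 11·36/(s² + 4356) = 66/(s² + 4356)

Final answer: 66/(s² + 4356)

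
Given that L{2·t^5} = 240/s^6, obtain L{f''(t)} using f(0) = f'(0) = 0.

L{f''(t)} = s²F(s) - sf(0) - f'(0) = s²·240/s^6 - 0 - 0 = 240/s^4

Final answer: 240/s^4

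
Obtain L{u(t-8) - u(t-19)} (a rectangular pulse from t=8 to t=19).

L{u(t-a)} = e^(-as)/s. L{u(t-8) - u(t-19)} = (e^(-8s) - e^(-19s))/s

Final answer: (e^(-8s) - e^(-19s))/s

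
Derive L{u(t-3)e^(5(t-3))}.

u(t-a)f(t-a) with f(t)=e^(5t). L{e^(5t)} = 1/(s-5). By time shift: e^(-3s)/(s-5)

Final answer: e^(-3s)/(s-5)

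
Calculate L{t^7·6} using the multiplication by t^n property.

L{6} = 6/s. d^1/ds^1[1/s] = -1/s². d^2/ds^2[1/s] = 2/s^3. d^3/ds^3[1/s] = -6/s^4. d^4/ds^4[1/s] = 24/s^5. d^5/ds^5[1/s] = -120/s^6. d^6/ds^6[1/s] = 720/s^7. d^7/ds^7[1/s] = -5040/s^8. So L{t^7} = (-1)^{7}·-5040/s^8 = 5040/s^8. Then L{t^7·6} = 6·5040/s^8 = 30240/s^8

Final answer: 30240/s^8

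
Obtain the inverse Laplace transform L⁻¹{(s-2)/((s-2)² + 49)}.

Using frequency shift, L⁻¹{(s-2)/((s-2)² + 49)} = e^(2t)·cos(7t)

Final answer: e^(2t)·cos(7t)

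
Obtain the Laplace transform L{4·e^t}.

L{e^(at)} = 1/(s-a), so L{e^t} = 1/(s-1). Then L{4·e^t} = 4/(s-1)

Final answer: 4/(s-1)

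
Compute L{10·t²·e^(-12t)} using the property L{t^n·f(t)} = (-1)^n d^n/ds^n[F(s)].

L{e^(-12t)} = 1/(s+12). d/ds[1/(s+12)] = -1/(s+12)². d²/ds²[1/(s+12)] = 2/(s+12)³. So L{t²·e^(-12t)} = (-1)² · 2/(s+12)³ = 2/(s+12)³. Then L{10·t²·e^(-12t)} = 10·2/(s+12)³ = 20/(s+12)³

Final answer: 20/(s+12)³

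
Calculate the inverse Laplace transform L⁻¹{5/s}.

L⁻¹{c/s} = c, so L⁻¹{5/s} = 5

Final answer: 5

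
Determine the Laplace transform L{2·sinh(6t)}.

L{sinh(ωt)} = ω/(s² - ω²), so L{sinh(6t)} = 6/(s² - 36). Then L{2·sinh(6t)} = 2·6/(s² - 36) = 12/(s² - 36)

Final answer: 12/(s² - 36)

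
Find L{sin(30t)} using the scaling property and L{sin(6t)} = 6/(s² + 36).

Using L{f(at)} = (1/a)F(s/a) with a=5: L{sin(30t)} = (1/5) · 6/((s/5)² + 36) = (1/5) · 6·25/(s² + 900) = 30/(s² + 900)

Final answer: 30/(s² + 900)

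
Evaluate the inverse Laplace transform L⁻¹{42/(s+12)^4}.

L⁻¹{n!/(s-a)^(n+1)} = t^n·e^(at) with n=3, a=-12. So L⁻¹{6/(s+12)^4} = t^3·e^(-12t), and L⁻¹{42/(s+12)^4} = (42/6)·t^3·e^(-12t) = 7·t^3·e^(-12t)

Final answer: 7·t^3·e^(-12t)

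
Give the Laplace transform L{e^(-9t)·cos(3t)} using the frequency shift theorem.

Frequency shift: L{e^(at)f(t)} = F(s-a). L{e^(-9t)·cos(3t)} = (s+9)/((s+9)² + 9)

Final answer: (s+9)/((s+9)² + 9)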